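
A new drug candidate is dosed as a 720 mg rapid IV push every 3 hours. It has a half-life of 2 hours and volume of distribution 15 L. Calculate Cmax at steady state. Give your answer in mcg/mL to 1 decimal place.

74.3 mcg/mL

k = ln2/t½ = ln2/2 ≈ 0.346574 h⁻¹; fraction remaining f = e^(−kτ) = e^(−0.346574×3) ≈ 0.3536.
At steady state, accumulation factor R = 1/(1 − e^(−kτ)) ≈ 1.5470.
Each bolus raises the concentration by D/Vd = 720/15 ≈ 48.000 mcg/mL.
Steady-state peak Cmax,ss = C₀·R ≈ 48.000 × 1.5470 ≈ 74.256 mcg/mL.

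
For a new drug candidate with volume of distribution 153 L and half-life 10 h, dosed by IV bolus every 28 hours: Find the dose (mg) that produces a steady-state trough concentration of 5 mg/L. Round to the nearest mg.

4563 mg

τ/t½ = 28/10 ≈ 2.8, so f = (1/2)^(28/10) ≈ 0.143587.
Cmin,ss = (D/Vd)·f/(1−f), so D = Cmin,ss·Vd·(1−f)/f.
D = 5 × 153 × (1−f)/f ≈ 5 × 153 × 5.96442 ≈ 4562.78 mg.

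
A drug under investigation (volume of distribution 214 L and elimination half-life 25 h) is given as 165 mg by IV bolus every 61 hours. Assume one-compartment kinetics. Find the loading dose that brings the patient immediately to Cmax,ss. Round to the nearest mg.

f = (1/2)^(61/25) ≈ 0.184284; accumulation ratio R = 1/(1−f) ≈ 1.22592.
Loading dose to hit Cmax,ss on first dose: D_load = D_maint·R ≈ 165 × 1.22592 ≈ 202.28 mg.

202 mg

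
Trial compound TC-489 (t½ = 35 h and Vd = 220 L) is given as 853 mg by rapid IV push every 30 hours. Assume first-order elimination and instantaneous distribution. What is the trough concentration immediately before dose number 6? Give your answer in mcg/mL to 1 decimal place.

4.5 mcg/mL

f = (1/2)^(τ/t½) = (1/2)^(30/35) ≈ 0.5520.
C₀ = D/Vd = 853/220 ≈ 3.877 mcg/mL.
Before the 6th dose, 5 doses have been given. Superposition: Cmin = C₀·(f + f² + … + f^5).
≈ 3.877 × (0.5520 + 0.3047 + 0.1682 + 0.0928 + 0.0513) ≈ 3.877 × 1.1690 ≈ 4.532 mcg/mL.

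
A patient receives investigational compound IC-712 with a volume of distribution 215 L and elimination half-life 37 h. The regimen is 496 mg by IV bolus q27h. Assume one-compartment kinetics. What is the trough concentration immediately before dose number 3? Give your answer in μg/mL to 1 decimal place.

2.2 μg/mL

f = (1/2)^(τ/t½) = (1/2)^(27/37) ≈ 0.6030.
C₀ = D/Vd = 496/215 ≈ 2.307 μg/mL.
Before the 3rd dose, 2 doses have been given. Superposition: Cmin = C₀·(f + f²).
≈ 2.307 × (0.6030 + 0.3636) ≈ 2.307 × 0.9666 ≈ 2.230 μg/mL.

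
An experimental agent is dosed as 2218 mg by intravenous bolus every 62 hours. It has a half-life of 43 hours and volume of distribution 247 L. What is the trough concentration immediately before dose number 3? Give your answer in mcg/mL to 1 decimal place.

4.5 mcg/mL

f = (1/2)^(τ/t½) = (1/2)^(62/43) ≈ 0.3681.
C₀ = D/Vd = 2218/247 ≈ 8.980 mcg/mL.
Before the 3rd dose, 2 doses have been given. Superposition: Cmin = C₀·(f + f²).
≈ 8.980 × (0.3681 + 0.1355) ≈ 8.980 × 0.5036 ≈ 4.522 mcg/mL.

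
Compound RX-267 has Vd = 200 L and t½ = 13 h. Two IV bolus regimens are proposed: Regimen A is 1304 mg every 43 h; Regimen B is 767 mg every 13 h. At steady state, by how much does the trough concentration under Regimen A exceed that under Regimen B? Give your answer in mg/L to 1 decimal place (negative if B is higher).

-3.1 mg/L

Regimen A: f = (1/2)^(43/13) ≈ 0.1010; Cmin,ss = (1304/200)·f/(1−f) ≈ 0.733 mg/L.
Regimen B: f = (1/2)^(13/13) ≈ 0.5000; Cmin,ss = (767/200)·f/(1−f) ≈ 3.835 mg/L.
Difference ≈ 0.733 − 3.835 ≈ -3.102 mg/L.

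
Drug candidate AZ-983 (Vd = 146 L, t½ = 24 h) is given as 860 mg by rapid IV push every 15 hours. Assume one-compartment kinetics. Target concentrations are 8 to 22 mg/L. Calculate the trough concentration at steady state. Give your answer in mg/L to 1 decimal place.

10.9 mg/L

Over one 15-h interval, 15/24 ≈ 0.625 half-lives elapse, leaving f ≈ 0.6484 of each dose.
Single-dose peak C₀ = D/Vd = 860/146 ≈ 5.890 mg/L.
Steady-state trough Cmin,ss = C₀·f/(1−f) ≈ 5.890 × 0.6484/0.3516 ≈ 10.862 mg/L.
Trough 10.9 mg/L vs MEC 8 mg/L: adequate.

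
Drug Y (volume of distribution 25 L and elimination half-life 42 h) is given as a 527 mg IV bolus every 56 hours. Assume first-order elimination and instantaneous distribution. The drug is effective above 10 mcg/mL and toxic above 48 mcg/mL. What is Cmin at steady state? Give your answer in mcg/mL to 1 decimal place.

τ/t½ = 56/42 ≈ 1.3333, so fraction remaining f = (1/2)^(56/42) ≈ 0.3969.
At steady state, accumulation factor R = 1/(1 − e^(−kτ)) ≈ 1.6581.
Each bolus raises the concentration by D/Vd = 527/25 ≈ 21.080 mcg/mL.
Cmax,ss = C₀/(1 − f) ≈ 21.080/0.6031 ≈ 34.953 mcg/mL.
Steady-state trough Cmin,ss = Cmax,ss·f ≈ 34.953 × 0.3969 ≈ 13.873 mcg/mL.
Trough 13.9 mcg/mL vs MEC 10 mcg/mL: adequate.

13.9 mcg/mL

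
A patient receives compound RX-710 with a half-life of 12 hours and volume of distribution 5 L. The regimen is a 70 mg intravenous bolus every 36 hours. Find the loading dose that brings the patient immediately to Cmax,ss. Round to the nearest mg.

f = (1/2)^(36/12) ≈ 0.125000; accumulation ratio R = 1/(1−f) ≈ 1.14286.
Loading dose to hit Cmax,ss on first dose: D_load = D_maint·R ≈ 70 × 1.14286 ≈ 80.00 mg.

80 mg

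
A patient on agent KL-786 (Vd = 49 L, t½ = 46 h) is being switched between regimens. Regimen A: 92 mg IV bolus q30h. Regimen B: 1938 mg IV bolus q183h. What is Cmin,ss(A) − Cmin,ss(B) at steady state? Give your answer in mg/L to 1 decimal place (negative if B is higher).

Regimen A: f = (1/2)^(30/46) ≈ 0.6363; Cmin,ss = (92/49)·f/(1−f) ≈ 3.285 mg/L.
Regimen B: f = (1/2)^(183/46) ≈ 0.0634; Cmin,ss = (1938/49)·f/(1−f) ≈ 2.677 mg/L.
Difference ≈ 3.285 − 2.677 ≈ 0.608 mg/L.

0.6 mg/L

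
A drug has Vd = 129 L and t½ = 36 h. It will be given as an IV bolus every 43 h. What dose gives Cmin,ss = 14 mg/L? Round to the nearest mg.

2327 mg

τ/t½ = 43/36 ≈ 1.1944, so f = (1/2)^(43/36) ≈ 0.436955.
Cmin,ss = (D/Vd)·f/(1−f), so D = Cmin,ss·Vd·(1−f)/f.
D = 14 × 129 × (1−f)/f ≈ 14 × 129 × 1.28857 ≈ 2327.16 mg.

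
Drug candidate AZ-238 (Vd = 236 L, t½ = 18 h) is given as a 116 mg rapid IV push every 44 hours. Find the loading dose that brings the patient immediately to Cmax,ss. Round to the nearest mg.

f = (1/2)^(44/18) ≈ 0.183717; accumulation ratio R = 1/(1−f) ≈ 1.22507.
Loading dose to hit Cmax,ss on first dose: D_load = D_maint·R ≈ 116 × 1.22507 ≈ 142.11 mg.

142 mg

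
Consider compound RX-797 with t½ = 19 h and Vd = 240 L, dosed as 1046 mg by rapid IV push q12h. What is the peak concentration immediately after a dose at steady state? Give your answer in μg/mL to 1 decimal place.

12.3 μg/mL

k = ln2/t½ = ln2/19 ≈ 0.036481 h⁻¹; fraction remaining f = e^(−kτ) = e^(−0.036481×12) ≈ 0.6455.
Accumulation ratio R = 1/(1 − f) ≈ 1/0.3545 ≈ 2.8209.
Single-dose peak C₀ = D/Vd = 1046/240 ≈ 4.358 μg/mL.
Steady-state peak Cmax,ss = C₀·R ≈ 4.358 × 2.8209 ≈ 12.293 μg/mL.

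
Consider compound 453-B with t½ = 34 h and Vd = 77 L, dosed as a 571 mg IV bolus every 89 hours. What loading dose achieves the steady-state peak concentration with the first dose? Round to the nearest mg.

682 mg

f = (1/2)^(89/34) ≈ 0.162933; accumulation ratio R = 1/(1−f) ≈ 1.19465.
Loading dose to hit Cmax,ss on first dose: D_load = D_maint·R ≈ 571 × 1.19465 ≈ 682.15 mg.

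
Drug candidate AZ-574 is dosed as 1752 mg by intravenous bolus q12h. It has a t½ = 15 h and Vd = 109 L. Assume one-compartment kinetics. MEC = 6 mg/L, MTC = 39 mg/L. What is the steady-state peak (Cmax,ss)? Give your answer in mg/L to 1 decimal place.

37.8 mg/L

k = ln2/t½ = ln2/15 ≈ 0.046210 h⁻¹; fraction remaining f = e^(−kτ) = e^(−0.046210×12) ≈ 0.5743.
Accumulation ratio R = 1/(1 − f) ≈ 1/0.4257 ≈ 2.3491.
Each bolus raises the concentration by D/Vd = 1752/109 ≈ 16.073 mg/L.
Cmax,ss = C₀/(1 − f) ≈ 16.073/0.4257 ≈ 37.757 mg/L.
Peak 37.8 mg/L vs MTC 39 mg/L: below toxic threshold.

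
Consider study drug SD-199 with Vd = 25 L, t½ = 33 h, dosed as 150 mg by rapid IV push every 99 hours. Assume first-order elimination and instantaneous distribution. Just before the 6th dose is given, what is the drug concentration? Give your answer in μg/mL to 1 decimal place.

f = (1/2)^(τ/t½) = (1/2)^(99/33) ≈ 0.1250.
C₀ = D/Vd = 150/25 ≈ 6.000 μg/mL.
Before the 6th dose, 5 doses have been given. Superposition: Cmin = C₀·(f + f² + … + f^5).
≈ 6.000 × (0.1250 + 0.0156 + 0.0020 + 0.0002 + 0.0000) ≈ 6.000 × 0.1428 ≈ 0.857 μg/mL.

0.9 μg/mL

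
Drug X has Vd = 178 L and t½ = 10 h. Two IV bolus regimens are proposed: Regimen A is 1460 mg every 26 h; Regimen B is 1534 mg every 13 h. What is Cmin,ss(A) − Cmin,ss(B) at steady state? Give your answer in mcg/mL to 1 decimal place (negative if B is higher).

Regimen A: f = (1/2)^(26/10) ≈ 0.1649; Cmin,ss = (1460/178)·f/(1−f) ≈ 1.620 mcg/mL.
Regimen B: f = (1/2)^(13/10) ≈ 0.4061; Cmin,ss = (1534/178)·f/(1−f) ≈ 5.893 mcg/mL.
Difference ≈ 1.620 − 5.893 ≈ -4.273 mcg/mL.

-4.3 mcg/mL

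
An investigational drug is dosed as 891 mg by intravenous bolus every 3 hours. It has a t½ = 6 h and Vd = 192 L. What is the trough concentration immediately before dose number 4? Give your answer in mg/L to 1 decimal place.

f = (1/2)^(τ/t½) = (1/2)^(3/6) ≈ 0.7071.
C₀ = D/Vd = 891/192 ≈ 4.641 mg/L.
Before the 4th dose, 3 doses have been given. Superposition: Cmin = C₀·(f + f² + … + f^3).
≈ 4.641 × (0.7071 + 0.5000 + 0.3535) ≈ 4.641 × 1.5606 ≈ 7.243 mg/L.

7.2 mg/L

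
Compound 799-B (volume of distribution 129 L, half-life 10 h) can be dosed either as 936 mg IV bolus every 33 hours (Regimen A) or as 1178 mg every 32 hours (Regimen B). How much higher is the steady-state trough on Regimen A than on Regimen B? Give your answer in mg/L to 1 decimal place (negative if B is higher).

Regimen A: f = (1/2)^(33/10) ≈ 0.1015; Cmin,ss = (936/129)·f/(1−f) ≈ 0.820 mg/L.
Regimen B: f = (1/2)^(32/10) ≈ 0.1088; Cmin,ss = (1178/129)·f/(1−f) ≈ 1.115 mg/L.
Difference ≈ 0.820 − 1.115 ≈ -0.295 mg/L.

-0.3 mg/L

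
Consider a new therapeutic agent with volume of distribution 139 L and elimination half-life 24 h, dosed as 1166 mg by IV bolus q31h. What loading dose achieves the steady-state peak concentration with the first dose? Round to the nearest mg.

f = (1/2)^(31/24) ≈ 0.408479; accumulation ratio R = 1/(1−f) ≈ 1.69056.
Loading dose to hit Cmax,ss on first dose: D_load = D_maint·R ≈ 1166 × 1.69056 ≈ 1971.19 mg.

1971 mg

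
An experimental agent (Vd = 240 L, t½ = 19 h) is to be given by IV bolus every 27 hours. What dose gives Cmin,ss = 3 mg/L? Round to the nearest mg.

τ/t½ = 27/19 ≈ 1.4211, so f = (1/2)^(27/19) ≈ 0.373440.
Cmin,ss = (D/Vd)·f/(1−f), so D = Cmin,ss·Vd·(1−f)/f.
D = 3 × 240 × (1−f)/f ≈ 3 × 240 × 1.67781 ≈ 1208.02 mg.

1208 mg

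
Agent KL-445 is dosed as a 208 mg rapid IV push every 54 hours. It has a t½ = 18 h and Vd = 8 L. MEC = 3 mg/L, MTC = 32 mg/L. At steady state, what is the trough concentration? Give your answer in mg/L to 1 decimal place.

3.7 mg/L

The dosing interval is 3 half-lives, so f = 2^(−3) = 0.125.
At steady state, R = 1/(1 − 0.125) = 8/7.
Single-dose peak C₀ = D/Vd = 208/8 = 26 mg/L.
Steady-state peak Cmax,ss = C₀·R = 26 × 8/7 ≈ 29.714 mg/L.
Steady-state trough Cmin,ss = Cmax,ss·f ≈ 29.714 × 0.125 ≈ 3.714 mg/L.
Trough 3.7 mg/L vs MEC 3 mg/L: adequate.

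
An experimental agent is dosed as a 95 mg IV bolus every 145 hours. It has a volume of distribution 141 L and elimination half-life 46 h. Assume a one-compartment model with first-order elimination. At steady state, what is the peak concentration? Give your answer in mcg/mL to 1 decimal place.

Over one 145-h interval, 145/46 ≈ 3.1522 half-lives elapse, leaving f ≈ 0.1125 of each dose.
At steady state, accumulation factor R = 1/(1 − e^(−kτ)) ≈ 1.1268.
Single-dose peak C₀ = D/Vd = 95/141 ≈ 0.674 mcg/mL.
Steady-state peak Cmax,ss = C₀·R ≈ 0.674 × 1.1268 ≈ 0.759 mcg/mL.

0.8 mcg/mL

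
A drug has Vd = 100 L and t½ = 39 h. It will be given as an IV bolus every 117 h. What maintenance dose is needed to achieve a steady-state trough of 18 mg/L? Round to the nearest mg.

12600 mg

τ/t½ = 117/39 ≈ 3, so f = (1/2)^(117/39) ≈ 0.125000.
Cmin,ss = (D/Vd)·f/(1−f), so D = Cmin,ss·Vd·(1−f)/f.
D = 18 × 100 × (1−f)/f ≈ 18 × 100 × 7.00000 ≈ 12600.00 mg.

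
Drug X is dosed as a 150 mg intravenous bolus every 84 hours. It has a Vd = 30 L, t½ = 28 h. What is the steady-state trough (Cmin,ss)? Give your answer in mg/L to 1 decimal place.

The dosing interval is 3 half-lives, so f = 2^(−3) = 0.125.
At steady state, R = 1/(1 − 0.125) = 8/7.
Single-dose peak C₀ = D/Vd = 150/30 = 5 mg/L.
Steady-state peak Cmax,ss = C₀·R = 5 × 8/7 ≈ 5.714 mg/L.
Steady-state trough Cmin,ss = Cmax,ss·f ≈ 5.714 × 0.125 ≈ 0.714 mg/L.

0.7 mg/L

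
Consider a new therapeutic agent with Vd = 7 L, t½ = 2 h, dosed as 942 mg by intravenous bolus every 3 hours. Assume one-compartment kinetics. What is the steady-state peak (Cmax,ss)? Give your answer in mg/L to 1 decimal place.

208.2 mg/L

Over one 3-h interval, 3/2 ≈ 1.5 half-lives elapse, leaving f ≈ 0.3536 of each dose.
Accumulation ratio R = 1/(1 − f) ≈ 1/0.6464 ≈ 1.5470.
Single-dose peak C₀ = D/Vd = 942/7 ≈ 134.571 mg/L.
Cmax,ss = C₀/(1 − f) ≈ 134.571/0.6464 ≈ 208.185 mg/L.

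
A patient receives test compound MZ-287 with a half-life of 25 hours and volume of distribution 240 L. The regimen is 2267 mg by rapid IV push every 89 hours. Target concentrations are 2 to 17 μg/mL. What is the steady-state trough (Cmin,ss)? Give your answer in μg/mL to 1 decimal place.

0.9 μg/mL

Over one 89-h interval, 89/25 ≈ 3.56 half-lives elapse, leaving f ≈ 0.0848 of each dose.
Accumulation ratio R = 1/(1 − f) ≈ 1/0.9152 ≈ 1.0927.
Single-dose peak C₀ = D/Vd = 2267/240 ≈ 9.446 μg/mL.
Steady-state peak Cmax,ss = C₀·R ≈ 9.446 × 1.0927 ≈ 10.322 μg/mL.
One interval later, Cmin,ss = Cmax,ss·e^(−kτ) ≈ 10.322 × 0.0848 ≈ 0.875 μg/mL.
Trough 0.9 μg/mL vs MEC 2 μg/mL: subtherapeutic.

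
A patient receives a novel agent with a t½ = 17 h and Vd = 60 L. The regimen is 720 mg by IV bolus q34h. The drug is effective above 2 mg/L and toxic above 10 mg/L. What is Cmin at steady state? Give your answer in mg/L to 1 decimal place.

τ = 34 h = 2 half-lives, so f = (1/2)^2 = 0.25.
At steady state, R = 1/(1 − 0.25) = 4/3.
Single-dose peak C₀ = D/Vd = 720/60 = 12 mg/L.
Steady-state peak Cmax,ss = C₀·R = 12 × 4/3 ≈ 16.000 mg/L.
Steady-state trough Cmin,ss = Cmax,ss·f ≈ 16.000 × 0.25 ≈ 4.000 mg/L.
Trough 4.0 mg/L vs MEC 2 mg/L: adequate.

4.0 mg/L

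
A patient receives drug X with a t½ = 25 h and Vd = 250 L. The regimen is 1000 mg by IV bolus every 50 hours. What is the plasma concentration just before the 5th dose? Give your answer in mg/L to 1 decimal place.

1.3 mg/L

f = (1/2)^(τ/t½) = (1/2)^(50/25) ≈ 0.2500.
C₀ = D/Vd = 1000/250 ≈ 4.000 mg/L.
Before the 5th dose, 4 doses have been given. Superposition: Cmin = C₀·(f + f² + … + f^4).
≈ 4.000 × (0.2500 + 0.0625 + 0.0156 + 0.0039) ≈ 4.000 × 0.3320 ≈ 1.328 mg/L.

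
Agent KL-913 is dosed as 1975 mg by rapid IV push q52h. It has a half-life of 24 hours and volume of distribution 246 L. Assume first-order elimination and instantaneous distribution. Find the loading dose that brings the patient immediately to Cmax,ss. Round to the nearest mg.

f = (1/2)^(52/24) ≈ 0.222725; accumulation ratio R = 1/(1−f) ≈ 1.28655.
Loading dose to hit Cmax,ss on first dose: D_load = D_maint·R ≈ 1975 × 1.28655 ≈ 2540.94 mg.

2541 mg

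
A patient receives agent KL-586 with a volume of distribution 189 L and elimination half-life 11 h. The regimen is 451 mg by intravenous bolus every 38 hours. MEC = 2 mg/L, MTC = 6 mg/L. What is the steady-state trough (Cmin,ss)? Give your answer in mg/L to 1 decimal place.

0.2 mg/L

k = ln2/t½ = ln2/11 ≈ 0.063013 h⁻¹; fraction remaining f = e^(−kτ) = e^(−0.063013×38) ≈ 0.0912.
Single-dose peak C₀ = D/Vd = 451/189 ≈ 2.386 mg/L.
Steady-state trough Cmin,ss = C₀·f/(1−f) ≈ 2.386 × 0.0912/0.9088 ≈ 0.239 mg/L.
Trough 0.2 mg/L vs MEC 2 mg/L: subtherapeutic.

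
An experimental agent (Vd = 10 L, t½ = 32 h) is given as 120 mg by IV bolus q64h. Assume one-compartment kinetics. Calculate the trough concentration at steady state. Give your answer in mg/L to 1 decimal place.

τ = 64 h = 2 half-lives, so f = (1/2)^2 = 0.25.
At steady state, R = 1/(1 − 0.25) = 4/3.
Single-dose peak C₀ = D/Vd = 120/10 = 12 mg/L.
Steady-state peak Cmax,ss = C₀·R = 12 × 4/3 ≈ 16.000 mg/L.
Steady-state trough Cmin,ss = Cmax,ss·f ≈ 16.000 × 0.25 ≈ 4.000 mg/L.

4.0 mg/L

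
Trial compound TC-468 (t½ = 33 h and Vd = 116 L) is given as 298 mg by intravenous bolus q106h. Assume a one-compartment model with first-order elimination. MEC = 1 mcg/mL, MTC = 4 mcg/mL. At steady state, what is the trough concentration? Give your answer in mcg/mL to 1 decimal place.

0.3 mcg/mL

k = ln2/t½ = ln2/33 ≈ 0.021004 h⁻¹; fraction remaining f = e^(−kτ) = e^(−0.021004×106) ≈ 0.1079.
Accumulation ratio R = 1/(1 − f) ≈ 1/0.8921 ≈ 1.1210.
Single-dose peak C₀ = D/Vd = 298/116 ≈ 2.569 mcg/mL.
Cmax,ss = C₀/(1 − f) ≈ 2.569/0.8921 ≈ 2.880 mcg/mL.
One interval later, Cmin,ss = Cmax,ss·e^(−kτ) ≈ 2.880 × 0.1079 ≈ 0.311 mcg/mL.
Trough 0.3 mcg/mL vs MEC 1 mcg/mL: subtherapeutic.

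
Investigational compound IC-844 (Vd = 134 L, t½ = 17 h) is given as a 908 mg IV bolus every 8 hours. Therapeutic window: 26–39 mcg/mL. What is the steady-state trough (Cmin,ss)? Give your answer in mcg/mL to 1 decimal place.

Over one 8-h interval, 8/17 ≈ 0.47059 half-lives elapse, leaving f ≈ 0.7217 of each dose.
Accumulation ratio R = 1/(1 − f) ≈ 1/0.2783 ≈ 3.5932.
Each bolus raises the concentration by D/Vd = 908/134 ≈ 6.776 mcg/mL.
Cmax,ss = C₀/(1 − f) ≈ 6.776/0.2783 ≈ 24.348 mcg/mL.
Steady-state trough Cmin,ss = Cmax,ss·f ≈ 24.348 × 0.7217 ≈ 17.572 mcg/mL.
Trough 17.6 mcg/mL vs MEC 26 mcg/mL: subtherapeutic.

17.6 mcg/mL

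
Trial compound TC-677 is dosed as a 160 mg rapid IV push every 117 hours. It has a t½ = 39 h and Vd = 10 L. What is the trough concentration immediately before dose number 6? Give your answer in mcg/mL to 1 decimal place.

f = (1/2)^(τ/t½) = (1/2)^(117/39) ≈ 0.1250.
C₀ = D/Vd = 160/10 ≈ 16.000 mcg/mL.
Before the 6th dose, 5 doses have been given. Superposition: Cmin = C₀·(f + f² + … + f^5).
≈ 16.000 × (0.1250 + 0.0156 + 0.0020 + 0.0002 + 0.0000) ≈ 16.000 × 0.1428 ≈ 2.285 mcg/mL.

2.3 mcg/mL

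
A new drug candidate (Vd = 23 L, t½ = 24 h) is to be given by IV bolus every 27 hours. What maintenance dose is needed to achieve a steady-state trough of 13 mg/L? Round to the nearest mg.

353 mg

τ/t½ = 27/24 ≈ 1.125, so f = (1/2)^(27/24) ≈ 0.458502.
Cmin,ss = (D/Vd)·f/(1−f), so D = Cmin,ss·Vd·(1−f)/f.
D = 13 × 23 × (1−f)/f ≈ 13 × 23 × 1.18102 ≈ 353.12 mg.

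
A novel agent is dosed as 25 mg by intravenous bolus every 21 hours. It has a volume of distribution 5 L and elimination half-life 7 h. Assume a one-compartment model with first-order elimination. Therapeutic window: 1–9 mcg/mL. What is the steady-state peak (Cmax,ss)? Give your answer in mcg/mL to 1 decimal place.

5.7 mcg/mL

The dosing interval is 3 half-lives, so f = 2^(−3) = 0.125.
Accumulation ratio R = 1/(1 − f) = 1/0.875 = 8/7.
Single-dose peak C₀ = D/Vd = 25/5 = 5 mcg/mL.
Steady-state peak Cmax,ss = C₀·R = 5 × 8/7 ≈ 5.714 mcg/mL.
Peak 5.7 mcg/mL vs MTC 9 mcg/mL: below toxic threshold.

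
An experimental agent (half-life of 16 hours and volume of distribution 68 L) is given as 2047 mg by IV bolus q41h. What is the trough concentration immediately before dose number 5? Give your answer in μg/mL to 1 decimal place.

6.1 μg/mL

f = (1/2)^(τ/t½) = (1/2)^(41/16) ≈ 0.1693.
C₀ = D/Vd = 2047/68 ≈ 30.103 μg/mL.
Before the 5th dose, 4 doses have been given. Superposition: Cmin = C₀·(f + f² + … + f^4).
≈ 30.103 × (0.1693 + 0.0287 + 0.0049 + 0.0008) ≈ 30.103 × 0.2037 ≈ 6.132 μg/mL.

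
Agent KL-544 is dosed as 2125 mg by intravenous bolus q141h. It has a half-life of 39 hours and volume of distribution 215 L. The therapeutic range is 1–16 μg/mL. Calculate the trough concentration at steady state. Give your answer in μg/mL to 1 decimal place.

0.9 μg/mL

Over one 141-h interval, 141/39 ≈ 3.6154 half-lives elapse, leaving f ≈ 0.0816 of each dose.
Accumulation ratio R = 1/(1 − f) ≈ 1/0.9184 ≈ 1.0889.
Single-dose peak C₀ = D/Vd = 2125/215 ≈ 9.884 μg/mL.
Steady-state peak Cmax,ss = C₀·R ≈ 9.884 × 1.0889 ≈ 10.763 μg/mL.
Steady-state trough Cmin,ss = Cmax,ss·f ≈ 10.763 × 0.0816 ≈ 0.878 μg/mL.
Trough 0.9 μg/mL vs MEC 1 μg/mL: subtherapeutic.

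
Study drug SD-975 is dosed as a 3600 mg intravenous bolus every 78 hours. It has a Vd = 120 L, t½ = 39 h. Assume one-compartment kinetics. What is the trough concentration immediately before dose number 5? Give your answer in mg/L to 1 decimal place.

10.0 mg/L

f = (1/2)^(τ/t½) = (1/2)^(78/39) ≈ 0.2500.
C₀ = D/Vd = 3600/120 ≈ 30.000 mg/L.
Before the 5th dose, 4 doses have been given. Superposition: Cmin = C₀·(f + f² + … + f^4).
≈ 30.000 × (0.2500 + 0.0625 + 0.0156 + 0.0039) ≈ 30.000 × 0.3320 ≈ 9.960 mg/L.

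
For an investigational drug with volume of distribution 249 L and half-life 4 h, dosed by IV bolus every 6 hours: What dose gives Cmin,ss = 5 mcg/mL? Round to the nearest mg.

τ/t½ = 6/4 ≈ 1.5, so f = (1/2)^(6/4) ≈ 0.353553.
Cmin,ss = (D/Vd)·f/(1−f), so D = Cmin,ss·Vd·(1−f)/f.
D = 5 × 249 × (1−f)/f ≈ 5 × 249 × 1.82843 ≈ 2276.40 mg.

2276 mg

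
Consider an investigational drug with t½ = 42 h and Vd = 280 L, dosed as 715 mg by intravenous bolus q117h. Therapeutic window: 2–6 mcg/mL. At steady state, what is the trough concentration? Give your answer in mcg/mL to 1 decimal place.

0.4 mcg/mL

k = ln2/t½ = ln2/42 ≈ 0.016504 h⁻¹; fraction remaining f = e^(−kτ) = e^(−0.016504×117) ≈ 0.1450.
Accumulation ratio R = 1/(1 − f) ≈ 1/0.8550 ≈ 1.1696.
Single-dose peak C₀ = D/Vd = 715/280 ≈ 2.554 mcg/mL.
Cmax,ss = C₀/(1 − f) ≈ 2.554/0.8550 ≈ 2.987 mcg/mL.
One interval later, Cmin,ss = Cmax,ss·e^(−kτ) ≈ 2.987 × 0.1450 ≈ 0.433 mcg/mL.
Trough 0.4 mcg/mL vs MEC 2 mcg/mL: subtherapeutic.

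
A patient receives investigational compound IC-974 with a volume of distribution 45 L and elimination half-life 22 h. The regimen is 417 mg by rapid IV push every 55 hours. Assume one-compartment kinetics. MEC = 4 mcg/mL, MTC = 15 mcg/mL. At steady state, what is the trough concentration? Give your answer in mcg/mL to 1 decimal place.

2.0 mcg/mL

k = ln2/t½ = ln2/22 ≈ 0.031507 h⁻¹; fraction remaining f = e^(−kτ) = e^(−0.031507×55) ≈ 0.1768.
Each bolus raises the concentration by D/Vd = 417/45 ≈ 9.267 mcg/mL.
Steady-state trough Cmin,ss = C₀·f/(1−f) ≈ 9.267 × 0.1768/0.8232 ≈ 1.990 mcg/mL.
Trough 2.0 mcg/mL vs MEC 4 mcg/mL: subtherapeutic.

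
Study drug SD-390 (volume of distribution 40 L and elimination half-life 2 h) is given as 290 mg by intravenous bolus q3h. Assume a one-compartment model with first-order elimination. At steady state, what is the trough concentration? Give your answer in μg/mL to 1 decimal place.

4.0 μg/mL

τ/t½ = 3/2 ≈ 1.5, so fraction remaining f = (1/2)^(3/2) ≈ 0.3536.
Single-dose peak C₀ = D/Vd = 290/40 ≈ 7.250 μg/mL.
Steady-state trough Cmin,ss = C₀·f/(1−f) ≈ 7.250 × 0.3536/0.6464 ≈ 3.966 μg/mL.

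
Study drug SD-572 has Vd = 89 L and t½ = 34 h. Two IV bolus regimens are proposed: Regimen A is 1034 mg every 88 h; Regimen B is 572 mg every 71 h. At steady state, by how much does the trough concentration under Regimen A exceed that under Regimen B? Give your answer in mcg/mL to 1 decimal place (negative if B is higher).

Regimen A: f = (1/2)^(88/34) ≈ 0.1663; Cmin,ss = (1034/89)·f/(1−f) ≈ 2.317 mcg/mL.
Regimen B: f = (1/2)^(71/34) ≈ 0.2352; Cmin,ss = (572/89)·f/(1−f) ≈ 1.976 mcg/mL.
Difference ≈ 2.317 − 1.976 ≈ 0.341 mcg/mL.

0.3 mcg/mL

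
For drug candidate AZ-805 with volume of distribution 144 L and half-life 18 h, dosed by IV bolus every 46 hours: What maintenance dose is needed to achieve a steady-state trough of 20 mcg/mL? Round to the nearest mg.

14051 mg

τ/t½ = 46/18 ≈ 2.5556, so f = (1/2)^(46/18) ≈ 0.170099.
Cmin,ss = (D/Vd)·f/(1−f), so D = Cmin,ss·Vd·(1−f)/f.
D = 20 × 144 × (1−f)/f ≈ 20 × 144 × 4.87893 ≈ 14051.32 mg.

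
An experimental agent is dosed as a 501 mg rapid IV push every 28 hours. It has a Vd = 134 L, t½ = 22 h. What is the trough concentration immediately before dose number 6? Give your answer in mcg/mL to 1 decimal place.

f = (1/2)^(τ/t½) = (1/2)^(28/22) ≈ 0.4139.
C₀ = D/Vd = 501/134 ≈ 3.739 mcg/mL.
Before the 6th dose, 5 doses have been given. Superposition: Cmin = C₀·(f + f² + … + f^5).
≈ 3.739 × (0.4139 + 0.1713 + 0.0709 + 0.0293 + 0.0121) ≈ 3.739 × 0.6975 ≈ 2.608 mcg/mL.

2.6 mcg/mL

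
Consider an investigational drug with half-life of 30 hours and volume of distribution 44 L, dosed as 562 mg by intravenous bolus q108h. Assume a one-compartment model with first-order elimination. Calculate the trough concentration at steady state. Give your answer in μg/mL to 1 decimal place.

1.1 μg/mL

k = ln2/t½ = ln2/30 ≈ 0.023105 h⁻¹; fraction remaining f = e^(−kτ) = e^(−0.023105×108) ≈ 0.0825.
At steady state, accumulation factor R = 1/(1 − e^(−kτ)) ≈ 1.0899.
Each bolus raises the concentration by D/Vd = 562/44 ≈ 12.773 μg/mL.
Cmax,ss = C₀/(1 − f) ≈ 12.773/0.9175 ≈ 13.922 μg/mL.
Steady-state trough Cmin,ss = Cmax,ss·f ≈ 13.922 × 0.0825 ≈ 1.149 μg/mL.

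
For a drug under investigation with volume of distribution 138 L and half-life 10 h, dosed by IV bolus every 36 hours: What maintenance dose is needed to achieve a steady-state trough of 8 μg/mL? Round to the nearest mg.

12283 mg

τ/t½ = 36/10 ≈ 3.6, so f = (1/2)^(36/10) ≈ 0.082469.
Cmin,ss = (D/Vd)·f/(1−f), so D = Cmin,ss·Vd·(1−f)/f.
D = 8 × 138 × (1−f)/f ≈ 8 × 138 × 11.12577 ≈ 12282.85 mg.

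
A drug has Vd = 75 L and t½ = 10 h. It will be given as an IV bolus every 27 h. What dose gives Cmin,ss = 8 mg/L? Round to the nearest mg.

3299 mg

τ/t½ = 27/10 ≈ 2.7, so f = (1/2)^(27/10) ≈ 0.153893.
Cmin,ss = (D/Vd)·f/(1−f), so D = Cmin,ss·Vd·(1−f)/f.
D = 8 × 75 × (1−f)/f ≈ 8 × 75 × 5.49802 ≈ 3298.81 mg.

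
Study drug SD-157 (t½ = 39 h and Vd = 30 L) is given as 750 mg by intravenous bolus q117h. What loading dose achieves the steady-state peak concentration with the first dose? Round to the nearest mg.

857 mg

f = (1/2)^(117/39) ≈ 0.125000; accumulation ratio R = 1/(1−f) ≈ 1.14286.
Loading dose to hit Cmax,ss on first dose: D_load = D_maint·R ≈ 750 × 1.14286 ≈ 857.14 mg.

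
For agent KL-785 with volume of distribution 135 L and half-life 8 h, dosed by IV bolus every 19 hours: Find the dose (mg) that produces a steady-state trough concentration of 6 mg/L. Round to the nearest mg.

3392 mg

τ/t½ = 19/8 ≈ 2.375, so f = (1/2)^(19/8) ≈ 0.192776.
Cmin,ss = (D/Vd)·f/(1−f), so D = Cmin,ss·Vd·(1−f)/f.
D = 6 × 135 × (1−f)/f ≈ 6 × 135 × 4.18737 ≈ 3391.77 mg.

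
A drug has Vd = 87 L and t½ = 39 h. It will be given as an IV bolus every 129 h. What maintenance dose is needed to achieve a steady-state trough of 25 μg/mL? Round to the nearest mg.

τ/t½ = 129/39 ≈ 3.3077, so f = (1/2)^(129/39) ≈ 0.100992.
Cmin,ss = (D/Vd)·f/(1−f), so D = Cmin,ss·Vd·(1−f)/f.
D = 25 × 87 × (1−f)/f ≈ 25 × 87 × 8.90177 ≈ 19361.35 mg.

19361 mg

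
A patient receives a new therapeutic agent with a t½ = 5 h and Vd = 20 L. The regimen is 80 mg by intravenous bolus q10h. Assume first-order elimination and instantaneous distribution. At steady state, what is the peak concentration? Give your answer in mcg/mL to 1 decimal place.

5.3 mcg/mL

τ = 10 h = 2 half-lives, so f = (1/2)^2 = 0.25.
At steady state, R = 1/(1 − 0.25) = 4/3.
Single-dose peak C₀ = D/Vd = 80/20 = 4 mcg/mL.
Steady-state peak Cmax,ss = C₀·R = 4 × 4/3 ≈ 5.333 mcg/mL.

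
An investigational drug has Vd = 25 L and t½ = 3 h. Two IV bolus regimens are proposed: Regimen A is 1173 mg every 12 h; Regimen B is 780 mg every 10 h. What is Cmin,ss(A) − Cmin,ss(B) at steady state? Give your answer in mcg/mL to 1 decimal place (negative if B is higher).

Regimen A: f = (1/2)^(12/3) ≈ 0.0625; Cmin,ss = (1173/25)·f/(1−f) ≈ 3.128 mcg/mL.
Regimen B: f = (1/2)^(10/3) ≈ 0.0992; Cmin,ss = (780/25)·f/(1−f) ≈ 3.436 mcg/mL.
Difference ≈ 3.128 − 3.436 ≈ -0.308 mcg/mL.

-0.3 mcg/mL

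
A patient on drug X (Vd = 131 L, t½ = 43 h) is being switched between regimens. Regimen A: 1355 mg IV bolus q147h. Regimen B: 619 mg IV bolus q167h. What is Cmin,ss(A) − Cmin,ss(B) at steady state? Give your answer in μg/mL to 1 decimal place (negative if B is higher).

Regimen A: f = (1/2)^(147/43) ≈ 0.0935; Cmin,ss = (1355/131)·f/(1−f) ≈ 1.067 μg/mL.
Regimen B: f = (1/2)^(167/43) ≈ 0.0677; Cmin,ss = (619/131)·f/(1−f) ≈ 0.343 μg/mL.
Difference ≈ 1.067 − 0.343 ≈ 0.724 μg/mL.

0.7 μg/mL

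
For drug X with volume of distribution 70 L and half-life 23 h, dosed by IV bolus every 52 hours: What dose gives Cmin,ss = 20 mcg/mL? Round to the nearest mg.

5310 mg

τ/t½ = 52/23 ≈ 2.2609, so f = (1/2)^(52/23) ≈ 0.208646.
Cmin,ss = (D/Vd)·f/(1−f), so D = Cmin,ss·Vd·(1−f)/f.
D = 20 × 70 × (1−f)/f ≈ 20 × 70 × 3.79281 ≈ 5309.93 mg.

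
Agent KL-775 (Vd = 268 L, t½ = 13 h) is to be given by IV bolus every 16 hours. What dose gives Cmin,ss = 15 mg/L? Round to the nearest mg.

τ/t½ = 16/13 ≈ 1.2308, so f = (1/2)^(16/13) ≈ 0.426090.
Cmin,ss = (D/Vd)·f/(1−f), so D = Cmin,ss·Vd·(1−f)/f.
D = 15 × 268 × (1−f)/f ≈ 15 × 268 × 1.34692 ≈ 5414.62 mg.

5415 mg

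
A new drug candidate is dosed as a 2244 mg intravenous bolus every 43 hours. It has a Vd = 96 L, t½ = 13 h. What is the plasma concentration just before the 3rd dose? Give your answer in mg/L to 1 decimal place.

2.6 mg/L

f = (1/2)^(τ/t½) = (1/2)^(43/13) ≈ 0.1010.
C₀ = D/Vd = 2244/96 ≈ 23.375 mg/L.
Before the 3rd dose, 2 doses have been given. Superposition: Cmin = C₀·(f + f²).
≈ 23.375 × (0.1010 + 0.0102) ≈ 23.375 × 0.1112 ≈ 2.599 mg/L.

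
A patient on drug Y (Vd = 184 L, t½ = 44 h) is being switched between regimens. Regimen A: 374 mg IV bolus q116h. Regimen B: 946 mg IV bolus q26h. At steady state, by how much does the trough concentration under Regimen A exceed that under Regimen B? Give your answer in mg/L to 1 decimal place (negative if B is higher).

-9.8 mg/L

Regimen A: f = (1/2)^(116/44) ≈ 0.1608; Cmin,ss = (374/184)·f/(1−f) ≈ 0.389 mg/L.
Regimen B: f = (1/2)^(26/44) ≈ 0.6639; Cmin,ss = (946/184)·f/(1−f) ≈ 10.156 mg/L.
Difference ≈ 0.389 − 10.156 ≈ -9.767 mg/L.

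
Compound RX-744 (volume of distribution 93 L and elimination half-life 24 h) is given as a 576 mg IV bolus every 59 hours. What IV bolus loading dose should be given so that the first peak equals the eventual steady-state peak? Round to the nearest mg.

704 mg

f = (1/2)^(59/24) ≈ 0.181957; accumulation ratio R = 1/(1−f) ≈ 1.22243.
Loading dose to hit Cmax,ss on first dose: D_load = D_maint·R ≈ 576 × 1.22243 ≈ 704.12 mg.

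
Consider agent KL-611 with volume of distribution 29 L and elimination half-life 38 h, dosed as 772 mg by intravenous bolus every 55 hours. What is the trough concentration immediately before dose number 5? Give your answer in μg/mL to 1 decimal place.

f = (1/2)^(τ/t½) = (1/2)^(55/38) ≈ 0.3667.
C₀ = D/Vd = 772/29 ≈ 26.621 μg/mL.
Before the 5th dose, 4 doses have been given. Superposition: Cmin = C₀·(f + f² + … + f^4).
≈ 26.621 × (0.3667 + 0.1345 + 0.0493 + 0.0181) ≈ 26.621 × 0.5686 ≈ 15.137 μg/mL.

15.1 μg/mL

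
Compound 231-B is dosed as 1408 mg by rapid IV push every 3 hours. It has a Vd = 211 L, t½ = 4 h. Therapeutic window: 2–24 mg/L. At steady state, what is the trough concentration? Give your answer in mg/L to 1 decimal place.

τ/t½ = 3/4 ≈ 0.75, so fraction remaining f = (1/2)^(3/4) ≈ 0.5946.
Each bolus raises the concentration by D/Vd = 1408/211 ≈ 6.673 mg/L.
Steady-state trough Cmin,ss = C₀·f/(1−f) ≈ 6.673 × 0.5946/0.4054 ≈ 9.787 mg/L.
Trough 9.8 mg/L vs MEC 2 mg/L: adequate.

9.8 mg/L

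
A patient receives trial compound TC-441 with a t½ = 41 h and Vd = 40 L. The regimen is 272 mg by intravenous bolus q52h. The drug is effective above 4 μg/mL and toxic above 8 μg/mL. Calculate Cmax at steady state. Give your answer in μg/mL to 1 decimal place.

11.6 μg/mL

Over one 52-h interval, 52/41 ≈ 1.2683 half-lives elapse, leaving f ≈ 0.4152 of each dose.
Accumulation ratio R = 1/(1 − f) ≈ 1/0.5848 ≈ 1.7100.
Each bolus raises the concentration by D/Vd = 272/40 ≈ 6.800 μg/mL.
Steady-state peak Cmax,ss = C₀·R ≈ 6.800 × 1.7100 ≈ 11.628 μg/mL.
Peak 11.6 μg/mL vs MTC 8 μg/mL: exceeds toxic threshold.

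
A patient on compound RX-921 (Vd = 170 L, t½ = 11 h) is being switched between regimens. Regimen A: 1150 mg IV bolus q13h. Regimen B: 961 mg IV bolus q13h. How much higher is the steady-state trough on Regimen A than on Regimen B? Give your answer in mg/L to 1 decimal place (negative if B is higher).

0.9 mg/L

Regimen A: f = (1/2)^(13/11) ≈ 0.4408; Cmin,ss = (1150/170)·f/(1−f) ≈ 5.332 mg/L.
Regimen B: f = (1/2)^(13/11) ≈ 0.4408; Cmin,ss = (961/170)·f/(1−f) ≈ 4.456 mg/L.
Difference ≈ 5.332 − 4.456 ≈ 0.876 mg/L.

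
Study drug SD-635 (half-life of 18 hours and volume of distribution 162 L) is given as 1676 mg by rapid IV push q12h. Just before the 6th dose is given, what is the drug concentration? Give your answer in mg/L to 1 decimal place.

f = (1/2)^(τ/t½) = (1/2)^(12/18) ≈ 0.6300.
C₀ = D/Vd = 1676/162 ≈ 10.346 mg/L.
Before the 6th dose, 5 doses have been given. Superposition: Cmin = C₀·(f + f² + … + f^5).
≈ 10.346 × (0.6300 + 0.3969 + 0.2500 + 0.1575 + 0.0992) ≈ 10.346 × 1.5336 ≈ 15.867 mg/L.

15.9 mg/L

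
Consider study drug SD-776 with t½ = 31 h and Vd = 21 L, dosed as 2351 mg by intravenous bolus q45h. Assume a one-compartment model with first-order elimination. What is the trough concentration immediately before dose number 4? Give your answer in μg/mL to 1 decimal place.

61.4 μg/mL

f = (1/2)^(τ/t½) = (1/2)^(45/31) ≈ 0.3656.
C₀ = D/Vd = 2351/21 ≈ 111.952 μg/mL.
Before the 4th dose, 3 doses have been given. Superposition: Cmin = C₀·(f + f² + … + f^3).
≈ 111.952 × (0.3656 + 0.1337 + 0.0489) ≈ 111.952 × 0.5482 ≈ 61.372 μg/mL.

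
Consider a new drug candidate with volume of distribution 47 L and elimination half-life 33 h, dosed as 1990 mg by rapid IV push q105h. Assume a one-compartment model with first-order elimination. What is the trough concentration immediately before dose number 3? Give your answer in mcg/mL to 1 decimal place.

5.2 mcg/mL

f = (1/2)^(τ/t½) = (1/2)^(105/33) ≈ 0.1102.
C₀ = D/Vd = 1990/47 ≈ 42.340 mcg/mL.
Before the 3rd dose, 2 doses have been given. Superposition: Cmin = C₀·(f + f²).
≈ 42.340 × (0.1102 + 0.0121) ≈ 42.340 × 0.1223 ≈ 5.178 mcg/mL.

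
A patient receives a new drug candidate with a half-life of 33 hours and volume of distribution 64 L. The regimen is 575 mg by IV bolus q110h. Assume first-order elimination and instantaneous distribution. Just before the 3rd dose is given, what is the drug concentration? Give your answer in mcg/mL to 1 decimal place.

f = (1/2)^(τ/t½) = (1/2)^(110/33) ≈ 0.0992.
C₀ = D/Vd = 575/64 ≈ 8.984 mcg/mL.
Before the 3rd dose, 2 doses have been given. Superposition: Cmin = C₀·(f + f²).
≈ 8.984 × (0.0992 + 0.0098) ≈ 8.984 × 0.1090 ≈ 0.979 mcg/mL.

1.0 mcg/mL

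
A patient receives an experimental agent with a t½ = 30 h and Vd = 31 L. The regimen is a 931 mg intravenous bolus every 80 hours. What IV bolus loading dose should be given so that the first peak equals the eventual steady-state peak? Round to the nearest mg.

f = (1/2)^(80/30) ≈ 0.157490; accumulation ratio R = 1/(1−f) ≈ 1.18693.
Loading dose to hit Cmax,ss on first dose: D_load = D_maint·R ≈ 931 × 1.18693 ≈ 1105.03 mg.

1105 mg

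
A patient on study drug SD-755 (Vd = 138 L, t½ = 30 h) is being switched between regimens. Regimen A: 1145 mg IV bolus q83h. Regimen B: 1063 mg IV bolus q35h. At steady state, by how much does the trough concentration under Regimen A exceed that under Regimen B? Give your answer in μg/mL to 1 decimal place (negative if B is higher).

Regimen A: f = (1/2)^(83/30) ≈ 0.1469; Cmin,ss = (1145/138)·f/(1−f) ≈ 1.429 μg/mL.
Regimen B: f = (1/2)^(35/30) ≈ 0.4454; Cmin,ss = (1063/138)·f/(1−f) ≈ 6.186 μg/mL.
Difference ≈ 1.429 − 6.186 ≈ -4.757 μg/mL.

-4.8 μg/mL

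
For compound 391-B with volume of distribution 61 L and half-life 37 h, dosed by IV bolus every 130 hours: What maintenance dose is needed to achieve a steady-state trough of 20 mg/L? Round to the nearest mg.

τ/t½ = 130/37 ≈ 3.5135, so f = (1/2)^(130/37) ≈ 0.087564.
Cmin,ss = (D/Vd)·f/(1−f), so D = Cmin,ss·Vd·(1−f)/f.
D = 20 × 61 × (1−f)/f ≈ 20 × 61 × 10.42022 ≈ 12712.67 mg.

12713 mg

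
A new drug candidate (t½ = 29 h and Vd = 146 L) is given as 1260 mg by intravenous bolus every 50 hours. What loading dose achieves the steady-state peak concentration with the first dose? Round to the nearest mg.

1807 mg

f = (1/2)^(50/29) ≈ 0.302679; accumulation ratio R = 1/(1−f) ≈ 1.43406.
Loading dose to hit Cmax,ss on first dose: D_load = D_maint·R ≈ 1260 × 1.43406 ≈ 1806.92 mg.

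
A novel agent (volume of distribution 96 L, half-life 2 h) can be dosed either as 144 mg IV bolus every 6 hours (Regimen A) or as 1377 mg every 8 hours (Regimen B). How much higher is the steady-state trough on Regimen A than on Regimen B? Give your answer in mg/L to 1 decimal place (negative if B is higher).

Regimen A: f = (1/2)^(6/2) ≈ 0.1250; Cmin,ss = (144/96)·f/(1−f) ≈ 0.214 mg/L.
Regimen B: f = (1/2)^(8/2) ≈ 0.0625; Cmin,ss = (1377/96)·f/(1−f) ≈ 0.956 mg/L.
Difference ≈ 0.214 − 0.956 ≈ -0.742 mg/L.

-0.7 mg/L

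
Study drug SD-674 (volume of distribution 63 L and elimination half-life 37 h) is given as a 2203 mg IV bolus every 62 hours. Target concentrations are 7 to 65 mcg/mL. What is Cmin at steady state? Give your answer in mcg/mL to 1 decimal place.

15.9 mcg/mL

τ/t½ = 62/37 ≈ 1.6757, so fraction remaining f = (1/2)^(62/37) ≈ 0.3130.
Single-dose peak C₀ = D/Vd = 2203/63 ≈ 34.968 mcg/mL.
Steady-state trough Cmin,ss = C₀·f/(1−f) ≈ 34.968 × 0.3130/0.6870 ≈ 15.932 mcg/mL.
Trough 15.9 mcg/mL vs MEC 7 mcg/mL: adequate.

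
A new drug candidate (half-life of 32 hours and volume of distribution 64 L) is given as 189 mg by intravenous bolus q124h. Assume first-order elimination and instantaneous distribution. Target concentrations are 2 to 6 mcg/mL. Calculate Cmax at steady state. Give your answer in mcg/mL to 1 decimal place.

3.2 mcg/mL

Over one 124-h interval, 124/32 ≈ 3.875 half-lives elapse, leaving f ≈ 0.0682 of each dose.
At steady state, accumulation factor R = 1/(1 − e^(−kτ)) ≈ 1.0732.
Single-dose peak C₀ = D/Vd = 189/64 ≈ 2.953 mcg/mL.
Steady-state peak Cmax,ss = C₀·R ≈ 2.953 × 1.0732 ≈ 3.169 mcg/mL.
Peak 3.2 mcg/mL vs MTC 6 mcg/mL: below toxic threshold.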